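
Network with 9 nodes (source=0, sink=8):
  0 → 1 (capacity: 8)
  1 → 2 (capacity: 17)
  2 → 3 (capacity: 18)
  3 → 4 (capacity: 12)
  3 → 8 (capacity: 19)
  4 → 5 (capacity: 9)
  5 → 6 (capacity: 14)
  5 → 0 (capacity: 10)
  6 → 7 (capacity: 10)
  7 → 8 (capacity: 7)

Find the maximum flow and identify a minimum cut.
Max flow = 8, Min cut edges: (0,1)

Maximum flow: 8
Minimum cut: (0,1)
Partition: S = [0], T = [1, 2, 3, 4, 5, 6, 7, 8]

Max-flow min-cut theorem verified: both equal 8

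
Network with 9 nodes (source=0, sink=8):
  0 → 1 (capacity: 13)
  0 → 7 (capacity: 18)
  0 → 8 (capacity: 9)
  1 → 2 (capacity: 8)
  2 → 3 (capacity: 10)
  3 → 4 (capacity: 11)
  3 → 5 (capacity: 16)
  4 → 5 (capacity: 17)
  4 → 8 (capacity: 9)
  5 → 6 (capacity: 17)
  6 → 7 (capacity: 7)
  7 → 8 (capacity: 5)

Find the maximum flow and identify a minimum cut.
Max flow = 22, Min cut edges: (0,8), (1,2), (7,8)

Maximum flow: 22
Minimum cut: (0,8), (1,2), (7,8)
Partition: S = [0, 1, 5, 6, 7], T = [2, 3, 4, 8]

Max-flow min-cut theorem verified: both equal 22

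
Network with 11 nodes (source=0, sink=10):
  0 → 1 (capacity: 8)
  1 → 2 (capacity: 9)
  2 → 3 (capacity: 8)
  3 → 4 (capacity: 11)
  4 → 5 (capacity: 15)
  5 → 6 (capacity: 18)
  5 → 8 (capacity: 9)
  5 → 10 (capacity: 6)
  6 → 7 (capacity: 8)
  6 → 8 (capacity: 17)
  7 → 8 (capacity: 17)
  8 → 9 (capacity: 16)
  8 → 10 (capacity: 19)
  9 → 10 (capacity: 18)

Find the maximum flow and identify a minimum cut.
Max flow = 8, Min cut edges: (2,3)

Maximum flow: 8
Minimum cut: (2,3)
Partition: S = [0, 1, 2], T = [3, 4, 5, 6, 7, 8, 9, 10]

Max-flow min-cut theorem verified: both equal 8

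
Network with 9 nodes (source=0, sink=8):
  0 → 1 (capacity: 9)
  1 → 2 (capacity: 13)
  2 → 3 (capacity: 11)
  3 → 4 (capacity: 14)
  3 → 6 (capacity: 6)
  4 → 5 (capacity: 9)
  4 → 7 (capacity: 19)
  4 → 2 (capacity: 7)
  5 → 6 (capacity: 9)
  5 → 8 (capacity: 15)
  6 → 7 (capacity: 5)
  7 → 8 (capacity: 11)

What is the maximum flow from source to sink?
Maximum flow = 9

Max flow: 9

Flow assignment:
  0 → 1: 9/9
  1 → 2: 9/13
  2 → 3: 9/11
  3 → 4: 9/14
  4 → 5: 9/9
  5 → 8: 9/15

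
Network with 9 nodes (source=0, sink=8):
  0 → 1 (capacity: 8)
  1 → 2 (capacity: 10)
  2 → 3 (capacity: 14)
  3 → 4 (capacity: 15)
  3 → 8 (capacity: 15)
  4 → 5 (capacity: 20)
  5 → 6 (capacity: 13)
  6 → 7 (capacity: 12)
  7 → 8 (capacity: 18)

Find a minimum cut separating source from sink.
Min cut value = 8, edges: (0,1)

Min cut value: 8
Partition: S = [0], T = [1, 2, 3, 4, 5, 6, 7, 8]
Cut edges: (0,1)

By max-flow min-cut theorem, max flow = min cut = 8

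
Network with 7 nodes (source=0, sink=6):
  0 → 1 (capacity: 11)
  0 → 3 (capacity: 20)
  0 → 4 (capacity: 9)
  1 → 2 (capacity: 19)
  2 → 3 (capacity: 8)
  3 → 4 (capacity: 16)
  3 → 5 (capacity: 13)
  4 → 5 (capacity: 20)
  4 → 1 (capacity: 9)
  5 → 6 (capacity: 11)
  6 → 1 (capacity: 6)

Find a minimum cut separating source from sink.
Min cut value = 11, edges: (5,6)

Min cut value: 11
Partition: S = [0, 1, 2, 3, 4, 5], T = [6]
Cut edges: (5,6)

By max-flow min-cut theorem, max flow = min cut = 11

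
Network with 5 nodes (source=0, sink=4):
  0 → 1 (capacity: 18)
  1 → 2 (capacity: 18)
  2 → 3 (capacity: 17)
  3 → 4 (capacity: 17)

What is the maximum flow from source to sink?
Maximum flow = 17

Max flow: 17

Flow assignment:
  0 → 1: 17/18
  1 → 2: 17/18
  2 → 3: 17/17
  3 → 4: 17/17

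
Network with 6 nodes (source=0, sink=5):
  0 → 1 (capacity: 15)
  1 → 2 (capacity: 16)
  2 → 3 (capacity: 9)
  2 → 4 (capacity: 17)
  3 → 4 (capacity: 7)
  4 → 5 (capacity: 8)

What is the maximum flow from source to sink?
Maximum flow = 8

Max flow: 8

Flow assignment:
  0 → 1: 8/15
  1 → 2: 8/16
  2 → 4: 8/17
  4 → 5: 8/8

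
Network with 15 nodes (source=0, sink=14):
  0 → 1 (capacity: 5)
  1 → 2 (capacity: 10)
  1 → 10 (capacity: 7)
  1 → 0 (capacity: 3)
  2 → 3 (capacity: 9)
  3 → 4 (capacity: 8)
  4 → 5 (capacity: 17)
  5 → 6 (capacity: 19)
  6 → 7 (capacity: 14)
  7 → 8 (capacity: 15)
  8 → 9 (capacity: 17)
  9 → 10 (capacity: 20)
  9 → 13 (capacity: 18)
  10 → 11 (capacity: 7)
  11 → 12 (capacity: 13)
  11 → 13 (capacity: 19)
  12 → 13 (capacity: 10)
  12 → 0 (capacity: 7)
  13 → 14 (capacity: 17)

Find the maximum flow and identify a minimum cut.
Max flow = 5, Min cut edges: (0,1)

Maximum flow: 5
Minimum cut: (0,1)
Partition: S = [0], T = [1, 2, 3, 4, 5, 6, 7, 8, 9, 10, 11, 12, 13, 14]

Max-flow min-cut theorem verified: both equal 5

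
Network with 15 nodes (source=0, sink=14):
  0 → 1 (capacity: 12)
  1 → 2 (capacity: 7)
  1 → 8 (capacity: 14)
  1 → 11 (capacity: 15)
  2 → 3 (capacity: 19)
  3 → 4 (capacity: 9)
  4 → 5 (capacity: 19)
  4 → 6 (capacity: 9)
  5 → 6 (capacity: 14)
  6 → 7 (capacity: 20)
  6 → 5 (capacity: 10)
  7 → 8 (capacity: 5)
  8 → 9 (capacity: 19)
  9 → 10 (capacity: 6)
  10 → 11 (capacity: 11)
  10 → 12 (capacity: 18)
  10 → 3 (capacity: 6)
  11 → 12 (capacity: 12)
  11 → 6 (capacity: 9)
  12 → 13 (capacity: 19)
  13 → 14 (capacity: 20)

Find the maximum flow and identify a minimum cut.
Max flow = 12, Min cut edges: (0,1)

Maximum flow: 12
Minimum cut: (0,1)
Partition: S = [0], T = [1, 2, 3, 4, 5, 6, 7, 8, 9, 10, 11, 12, 13, 14]

Max-flow min-cut theorem verified: both equal 12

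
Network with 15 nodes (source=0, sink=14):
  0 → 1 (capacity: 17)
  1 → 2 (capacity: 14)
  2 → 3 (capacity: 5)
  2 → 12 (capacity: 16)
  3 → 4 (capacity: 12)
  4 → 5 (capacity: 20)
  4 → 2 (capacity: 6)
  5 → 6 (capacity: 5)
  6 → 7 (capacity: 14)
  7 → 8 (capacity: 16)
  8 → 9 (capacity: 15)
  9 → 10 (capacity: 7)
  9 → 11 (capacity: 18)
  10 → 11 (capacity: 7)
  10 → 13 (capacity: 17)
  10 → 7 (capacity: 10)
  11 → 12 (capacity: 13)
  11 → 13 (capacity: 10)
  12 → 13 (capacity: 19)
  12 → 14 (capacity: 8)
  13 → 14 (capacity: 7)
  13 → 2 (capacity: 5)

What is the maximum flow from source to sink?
Maximum flow = 14

Max flow: 14

Flow assignment:
  0 → 1: 14/17
  1 → 2: 14/14
  2 → 12: 14/16
  12 → 13: 6/19
  12 → 14: 8/8
  13 → 14: 6/7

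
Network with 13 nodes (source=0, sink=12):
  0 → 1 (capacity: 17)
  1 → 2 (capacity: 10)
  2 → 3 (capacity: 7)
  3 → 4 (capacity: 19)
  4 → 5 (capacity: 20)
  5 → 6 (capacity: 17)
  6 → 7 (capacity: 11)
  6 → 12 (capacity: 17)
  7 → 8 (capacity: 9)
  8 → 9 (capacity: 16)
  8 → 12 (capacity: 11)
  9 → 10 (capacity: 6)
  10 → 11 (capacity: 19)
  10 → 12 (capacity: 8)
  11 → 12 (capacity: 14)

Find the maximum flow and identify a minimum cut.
Max flow = 7, Min cut edges: (2,3)

Maximum flow: 7
Minimum cut: (2,3)
Partition: S = [0, 1, 2], T = [3, 4, 5, 6, 7, 8, 9, 10, 11, 12]

Max-flow min-cut theorem verified: both equal 7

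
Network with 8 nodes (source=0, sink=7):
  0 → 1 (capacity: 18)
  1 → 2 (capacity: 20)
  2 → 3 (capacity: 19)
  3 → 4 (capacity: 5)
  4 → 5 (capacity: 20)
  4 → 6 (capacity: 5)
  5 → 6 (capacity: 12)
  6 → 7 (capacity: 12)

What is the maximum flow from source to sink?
Maximum flow = 5

Max flow: 5

Flow assignment:
  0 → 1: 5/18
  1 → 2: 5/20
  2 → 3: 5/19
  3 → 4: 5/5
  4 → 6: 5/5
  6 → 7: 5/12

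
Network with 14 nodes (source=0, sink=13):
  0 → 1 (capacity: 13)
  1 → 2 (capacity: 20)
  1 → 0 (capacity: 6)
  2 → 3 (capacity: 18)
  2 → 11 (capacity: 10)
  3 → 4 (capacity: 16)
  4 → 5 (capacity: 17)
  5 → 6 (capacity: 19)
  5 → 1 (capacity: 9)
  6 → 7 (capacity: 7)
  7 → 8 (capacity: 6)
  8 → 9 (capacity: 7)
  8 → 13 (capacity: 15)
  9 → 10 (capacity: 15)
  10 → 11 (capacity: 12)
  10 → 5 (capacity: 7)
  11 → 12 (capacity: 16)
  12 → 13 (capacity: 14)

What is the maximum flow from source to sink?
Maximum flow = 13

Max flow: 13

Flow assignment:
  0 → 1: 13/13
  1 → 2: 13/20
  2 → 3: 3/18
  2 → 11: 10/10
  3 → 4: 3/16
  4 → 5: 3/17
  5 → 6: 3/19
  6 → 7: 3/7
  7 → 8: 3/6
  8 → 13: 3/15
  11 → 12: 10/16
  12 → 13: 10/14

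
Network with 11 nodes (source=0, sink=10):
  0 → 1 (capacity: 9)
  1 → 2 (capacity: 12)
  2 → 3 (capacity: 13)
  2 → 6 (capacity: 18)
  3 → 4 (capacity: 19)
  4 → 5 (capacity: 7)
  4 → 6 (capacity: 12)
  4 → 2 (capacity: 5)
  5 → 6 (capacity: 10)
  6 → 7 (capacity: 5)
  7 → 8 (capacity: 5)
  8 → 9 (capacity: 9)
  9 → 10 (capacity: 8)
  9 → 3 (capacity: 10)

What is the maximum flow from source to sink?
Maximum flow = 5

Max flow: 5

Flow assignment:
  0 → 1: 5/9
  1 → 2: 5/12
  2 → 6: 5/18
  6 → 7: 5/5
  7 → 8: 5/5
  8 → 9: 5/9
  9 → 10: 5/8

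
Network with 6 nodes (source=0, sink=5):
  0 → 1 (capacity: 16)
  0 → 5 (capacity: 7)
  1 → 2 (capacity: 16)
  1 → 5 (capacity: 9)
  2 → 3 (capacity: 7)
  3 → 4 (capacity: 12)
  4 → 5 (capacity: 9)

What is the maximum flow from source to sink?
Maximum flow = 23

Max flow: 23

Flow assignment:
  0 → 1: 16/16
  0 → 5: 7/7
  1 → 2: 7/16
  1 → 5: 9/9
  2 → 3: 7/7
  3 → 4: 7/12
  4 → 5: 7/9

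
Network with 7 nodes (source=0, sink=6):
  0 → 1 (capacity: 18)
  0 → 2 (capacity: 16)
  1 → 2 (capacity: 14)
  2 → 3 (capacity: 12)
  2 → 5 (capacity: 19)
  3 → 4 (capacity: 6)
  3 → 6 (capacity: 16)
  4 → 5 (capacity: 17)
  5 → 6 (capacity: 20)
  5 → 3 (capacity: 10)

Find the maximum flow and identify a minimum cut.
Max flow = 30, Min cut edges: (0,2), (1,2)

Maximum flow: 30
Minimum cut: (0,2), (1,2)
Partition: S = [0, 1], T = [2, 3, 4, 5, 6]

Max-flow min-cut theorem verified: both equal 30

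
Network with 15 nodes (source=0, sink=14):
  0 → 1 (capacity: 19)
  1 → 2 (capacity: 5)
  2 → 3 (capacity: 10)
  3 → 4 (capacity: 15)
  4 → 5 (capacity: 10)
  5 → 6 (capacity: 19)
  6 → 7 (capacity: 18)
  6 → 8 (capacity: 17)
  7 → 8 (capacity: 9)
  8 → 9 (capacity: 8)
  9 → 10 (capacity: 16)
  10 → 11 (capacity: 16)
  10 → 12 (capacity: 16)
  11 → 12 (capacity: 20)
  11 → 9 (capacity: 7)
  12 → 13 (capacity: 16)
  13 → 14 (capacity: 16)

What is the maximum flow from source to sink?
Maximum flow = 5

Max flow: 5

Flow assignment:
  0 → 1: 5/19
  1 → 2: 5/5
  2 → 3: 5/10
  3 → 4: 5/15
  4 → 5: 5/10
  5 → 6: 5/19
  6 → 8: 5/17
  8 → 9: 5/8
  9 → 10: 5/16
  10 → 12: 5/16
  12 → 13: 5/16
  13 → 14: 5/16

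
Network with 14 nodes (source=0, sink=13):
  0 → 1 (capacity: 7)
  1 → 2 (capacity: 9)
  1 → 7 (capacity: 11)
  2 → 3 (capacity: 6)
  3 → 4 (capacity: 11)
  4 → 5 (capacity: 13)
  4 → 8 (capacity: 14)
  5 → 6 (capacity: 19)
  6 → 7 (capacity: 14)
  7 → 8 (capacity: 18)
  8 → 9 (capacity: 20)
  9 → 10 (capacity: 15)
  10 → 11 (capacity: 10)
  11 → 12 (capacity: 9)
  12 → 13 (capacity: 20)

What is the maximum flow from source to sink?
Maximum flow = 7

Max flow: 7

Flow assignment:
  0 → 1: 7/7
  1 → 7: 7/11
  7 → 8: 7/18
  8 → 9: 7/20
  9 → 10: 7/15
  10 → 11: 7/10
  11 → 12: 7/9
  12 → 13: 7/20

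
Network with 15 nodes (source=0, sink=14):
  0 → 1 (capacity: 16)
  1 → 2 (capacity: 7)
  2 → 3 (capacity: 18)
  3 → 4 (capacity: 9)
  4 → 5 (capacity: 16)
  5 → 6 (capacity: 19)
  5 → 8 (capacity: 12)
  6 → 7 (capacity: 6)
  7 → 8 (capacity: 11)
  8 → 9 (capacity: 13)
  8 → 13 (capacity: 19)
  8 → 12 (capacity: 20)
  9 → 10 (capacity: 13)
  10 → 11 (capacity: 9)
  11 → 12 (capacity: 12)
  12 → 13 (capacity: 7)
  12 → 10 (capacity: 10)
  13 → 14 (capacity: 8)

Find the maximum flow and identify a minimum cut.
Max flow = 7, Min cut edges: (1,2)

Maximum flow: 7
Minimum cut: (1,2)
Partition: S = [0, 1], T = [2, 3, 4, 5, 6, 7, 8, 9, 10, 11, 12, 13, 14]

Max-flow min-cut theorem verified: both equal 7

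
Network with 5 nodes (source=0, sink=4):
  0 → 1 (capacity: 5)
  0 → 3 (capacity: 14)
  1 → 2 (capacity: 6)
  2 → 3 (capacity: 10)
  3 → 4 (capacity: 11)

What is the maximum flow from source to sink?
Maximum flow = 11

Max flow: 11

Flow assignment:
  0 → 1: 5/5
  0 → 3: 6/14
  1 → 2: 5/6
  2 → 3: 5/10
  3 → 4: 11/11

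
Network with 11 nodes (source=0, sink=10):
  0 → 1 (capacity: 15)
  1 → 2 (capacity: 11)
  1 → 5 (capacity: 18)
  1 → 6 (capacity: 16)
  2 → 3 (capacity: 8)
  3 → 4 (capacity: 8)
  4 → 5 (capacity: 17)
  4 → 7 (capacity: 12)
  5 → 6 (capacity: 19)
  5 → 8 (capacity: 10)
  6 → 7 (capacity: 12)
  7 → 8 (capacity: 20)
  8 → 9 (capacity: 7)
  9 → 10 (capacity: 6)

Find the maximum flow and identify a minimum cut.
Max flow = 6, Min cut edges: (9,10)

Maximum flow: 6
Minimum cut: (9,10)
Partition: S = [0, 1, 2, 3, 4, 5, 6, 7, 8, 9], T = [10]

Max-flow min-cut theorem verified: both equal 6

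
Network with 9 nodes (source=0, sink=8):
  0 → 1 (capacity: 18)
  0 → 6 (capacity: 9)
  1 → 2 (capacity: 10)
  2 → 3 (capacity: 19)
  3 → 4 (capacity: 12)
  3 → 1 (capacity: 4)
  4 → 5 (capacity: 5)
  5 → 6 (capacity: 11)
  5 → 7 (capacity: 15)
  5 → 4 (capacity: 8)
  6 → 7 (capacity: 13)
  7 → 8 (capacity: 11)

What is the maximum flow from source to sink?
Maximum flow = 11

Max flow: 11

Flow assignment:
  0 → 1: 5/18
  0 → 6: 6/9
  1 → 2: 9/10
  2 → 3: 9/19
  3 → 4: 5/12
  3 → 1: 4/4
  4 → 5: 5/5
  5 → 6: 3/11
  5 → 7: 2/15
  6 → 7: 9/13
  7 → 8: 11/11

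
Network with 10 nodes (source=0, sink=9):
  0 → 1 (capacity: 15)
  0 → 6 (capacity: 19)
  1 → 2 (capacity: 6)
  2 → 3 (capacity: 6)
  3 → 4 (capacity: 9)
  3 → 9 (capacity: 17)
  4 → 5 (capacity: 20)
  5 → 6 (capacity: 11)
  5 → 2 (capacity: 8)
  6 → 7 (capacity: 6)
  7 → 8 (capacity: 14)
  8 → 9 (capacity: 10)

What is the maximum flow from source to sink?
Maximum flow = 12

Max flow: 12

Flow assignment:
  0 → 1: 6/15
  0 → 6: 6/19
  1 → 2: 6/6
  2 → 3: 6/6
  3 → 9: 6/17
  6 → 7: 6/6
  7 → 8: 6/14
  8 → 9: 6/10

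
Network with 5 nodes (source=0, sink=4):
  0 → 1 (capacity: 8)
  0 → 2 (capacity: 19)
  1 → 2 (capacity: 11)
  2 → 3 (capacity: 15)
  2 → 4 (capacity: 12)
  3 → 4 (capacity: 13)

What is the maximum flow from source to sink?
Maximum flow = 25

Max flow: 25

Flow assignment:
  0 → 1: 8/8
  0 → 2: 17/19
  1 → 2: 8/11
  2 → 3: 13/15
  2 → 4: 12/12
  3 → 4: 13/13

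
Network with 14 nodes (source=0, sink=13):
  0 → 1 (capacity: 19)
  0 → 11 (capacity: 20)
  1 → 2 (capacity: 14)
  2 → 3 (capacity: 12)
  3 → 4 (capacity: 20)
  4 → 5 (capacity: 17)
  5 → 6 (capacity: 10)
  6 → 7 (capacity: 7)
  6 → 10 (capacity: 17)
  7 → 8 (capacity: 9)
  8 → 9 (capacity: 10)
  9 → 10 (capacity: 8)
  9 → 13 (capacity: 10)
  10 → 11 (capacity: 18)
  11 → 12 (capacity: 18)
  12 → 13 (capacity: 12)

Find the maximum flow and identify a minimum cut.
Max flow = 19, Min cut edges: (6,7), (12,13)

Maximum flow: 19
Minimum cut: (6,7), (12,13)
Partition: S = [0, 1, 2, 3, 4, 5, 6, 10, 11, 12], T = [7, 8, 9, 13]

Max-flow min-cut theorem verified: both equal 19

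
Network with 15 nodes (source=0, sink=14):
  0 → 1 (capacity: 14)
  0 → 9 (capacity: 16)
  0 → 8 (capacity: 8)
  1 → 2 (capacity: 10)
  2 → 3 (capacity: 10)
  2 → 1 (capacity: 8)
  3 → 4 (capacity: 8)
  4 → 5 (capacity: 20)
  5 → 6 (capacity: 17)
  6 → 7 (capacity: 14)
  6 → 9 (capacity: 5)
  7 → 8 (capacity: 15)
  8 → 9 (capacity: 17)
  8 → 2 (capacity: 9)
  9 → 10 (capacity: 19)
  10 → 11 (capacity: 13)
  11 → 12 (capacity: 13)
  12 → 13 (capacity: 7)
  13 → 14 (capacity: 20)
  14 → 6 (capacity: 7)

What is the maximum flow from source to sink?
Maximum flow = 7

Max flow: 7

Flow assignment:
  0 → 1: 7/14
  1 → 2: 7/10
  2 → 3: 8/10
  3 → 4: 8/8
  4 → 5: 8/20
  5 → 6: 8/17
  6 → 7: 4/14
  6 → 9: 4/5
  7 → 8: 4/15
  8 → 9: 3/17
  8 → 2: 1/9
  9 → 10: 7/19
  10 → 11: 7/13
  11 → 12: 7/13
  12 → 13: 7/7
  13 → 14: 7/20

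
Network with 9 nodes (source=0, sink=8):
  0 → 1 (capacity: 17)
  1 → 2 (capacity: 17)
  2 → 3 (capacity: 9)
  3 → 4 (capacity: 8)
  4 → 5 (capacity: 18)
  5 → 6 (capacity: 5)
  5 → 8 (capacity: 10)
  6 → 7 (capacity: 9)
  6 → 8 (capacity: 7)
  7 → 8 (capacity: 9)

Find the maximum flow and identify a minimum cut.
Max flow = 8, Min cut edges: (3,4)

Maximum flow: 8
Minimum cut: (3,4)
Partition: S = [0, 1, 2, 3], T = [4, 5, 6, 7, 8]

Max-flow min-cut theorem verified: both equal 8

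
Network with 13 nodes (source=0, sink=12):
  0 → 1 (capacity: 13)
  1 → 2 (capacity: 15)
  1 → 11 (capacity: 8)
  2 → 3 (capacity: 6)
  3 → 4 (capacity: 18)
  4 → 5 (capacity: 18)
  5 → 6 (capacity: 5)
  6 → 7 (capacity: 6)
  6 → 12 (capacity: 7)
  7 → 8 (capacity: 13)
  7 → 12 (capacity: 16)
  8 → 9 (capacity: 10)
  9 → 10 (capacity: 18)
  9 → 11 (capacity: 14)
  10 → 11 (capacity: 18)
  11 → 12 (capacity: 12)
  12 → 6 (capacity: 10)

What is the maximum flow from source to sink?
Maximum flow = 13

Max flow: 13

Flow assignment:
  0 → 1: 13/13
  1 → 2: 5/15
  1 → 11: 8/8
  2 → 3: 5/6
  3 → 4: 5/18
  4 → 5: 5/18
  5 → 6: 5/5
  6 → 12: 5/7
  11 → 12: 8/12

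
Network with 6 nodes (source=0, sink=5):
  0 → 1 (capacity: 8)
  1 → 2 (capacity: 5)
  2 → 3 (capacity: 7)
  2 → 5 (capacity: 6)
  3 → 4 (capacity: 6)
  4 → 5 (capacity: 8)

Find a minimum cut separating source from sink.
Min cut value = 5, edges: (1,2)

Min cut value: 5
Partition: S = [0, 1], T = [2, 3, 4, 5]
Cut edges: (1,2)

By max-flow min-cut theorem, max flow = min cut = 5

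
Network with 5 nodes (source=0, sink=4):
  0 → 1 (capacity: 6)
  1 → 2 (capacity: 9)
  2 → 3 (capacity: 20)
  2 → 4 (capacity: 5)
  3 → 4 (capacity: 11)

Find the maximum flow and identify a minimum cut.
Max flow = 6, Min cut edges: (0,1)

Maximum flow: 6
Minimum cut: (0,1)
Partition: S = [0], T = [1, 2, 3, 4]

Max-flow min-cut theorem verified: both equal 6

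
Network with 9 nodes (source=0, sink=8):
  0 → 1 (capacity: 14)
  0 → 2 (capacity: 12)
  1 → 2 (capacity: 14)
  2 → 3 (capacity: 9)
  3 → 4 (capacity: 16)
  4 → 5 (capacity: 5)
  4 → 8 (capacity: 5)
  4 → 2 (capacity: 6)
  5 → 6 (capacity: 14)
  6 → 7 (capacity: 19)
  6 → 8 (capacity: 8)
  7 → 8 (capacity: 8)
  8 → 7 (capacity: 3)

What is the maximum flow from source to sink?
Maximum flow = 9

Max flow: 9

Flow assignment:
  0 → 2: 9/12
  2 → 3: 9/9
  3 → 4: 9/16
  4 → 5: 4/5
  4 → 8: 5/5
  5 → 6: 4/14
  6 → 8: 4/8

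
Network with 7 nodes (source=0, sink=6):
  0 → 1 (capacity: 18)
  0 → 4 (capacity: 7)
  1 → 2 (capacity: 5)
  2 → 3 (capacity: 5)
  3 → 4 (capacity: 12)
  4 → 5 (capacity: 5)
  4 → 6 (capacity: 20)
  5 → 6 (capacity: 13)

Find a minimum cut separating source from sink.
Min cut value = 12, edges: (0,4), (2,3)

Min cut value: 12
Partition: S = [0, 1, 2], T = [3, 4, 5, 6]
Cut edges: (0,4), (2,3)

By max-flow min-cut theorem, max flow = min cut = 12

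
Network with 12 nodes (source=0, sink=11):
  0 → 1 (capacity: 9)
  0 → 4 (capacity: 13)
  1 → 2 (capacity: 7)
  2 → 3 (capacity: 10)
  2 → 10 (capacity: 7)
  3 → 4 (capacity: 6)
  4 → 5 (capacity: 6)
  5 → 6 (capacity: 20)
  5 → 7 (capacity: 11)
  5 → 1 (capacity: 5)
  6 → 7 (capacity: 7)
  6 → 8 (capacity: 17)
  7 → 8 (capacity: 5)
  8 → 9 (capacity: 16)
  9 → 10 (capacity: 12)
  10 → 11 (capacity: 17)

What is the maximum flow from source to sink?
Maximum flow = 13

Max flow: 13

Flow assignment:
  0 → 1: 7/9
  0 → 4: 6/13
  1 → 2: 7/7
  2 → 10: 7/7
  4 → 5: 6/6
  5 → 6: 6/20
  6 → 8: 6/17
  8 → 9: 6/16
  9 → 10: 6/12
  10 → 11: 13/17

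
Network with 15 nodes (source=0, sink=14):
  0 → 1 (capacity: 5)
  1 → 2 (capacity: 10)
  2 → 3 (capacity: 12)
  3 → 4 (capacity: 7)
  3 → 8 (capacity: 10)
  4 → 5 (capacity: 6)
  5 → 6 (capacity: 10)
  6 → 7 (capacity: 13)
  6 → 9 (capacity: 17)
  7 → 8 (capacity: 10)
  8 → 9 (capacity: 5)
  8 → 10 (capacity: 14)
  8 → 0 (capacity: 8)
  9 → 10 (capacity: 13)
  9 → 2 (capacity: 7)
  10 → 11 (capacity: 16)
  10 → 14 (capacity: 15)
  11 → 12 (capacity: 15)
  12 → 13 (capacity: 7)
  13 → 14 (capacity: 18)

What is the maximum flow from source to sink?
Maximum flow = 5

Max flow: 5

Flow assignment:
  0 → 1: 5/5
  1 → 2: 5/10
  2 → 3: 5/12
  3 → 8: 5/10
  8 → 10: 5/14
  10 → 14: 5/15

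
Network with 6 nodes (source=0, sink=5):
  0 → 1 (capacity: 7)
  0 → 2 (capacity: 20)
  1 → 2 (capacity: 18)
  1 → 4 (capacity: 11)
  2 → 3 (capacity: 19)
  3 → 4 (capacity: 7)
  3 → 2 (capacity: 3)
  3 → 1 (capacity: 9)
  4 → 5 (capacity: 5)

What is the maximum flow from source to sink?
Maximum flow = 5

Max flow: 5

Flow assignment:
  0 → 2: 5/20
  1 → 2: 9/18
  2 → 3: 14/19
  3 → 4: 5/7
  3 → 1: 9/9
  4 → 5: 5/5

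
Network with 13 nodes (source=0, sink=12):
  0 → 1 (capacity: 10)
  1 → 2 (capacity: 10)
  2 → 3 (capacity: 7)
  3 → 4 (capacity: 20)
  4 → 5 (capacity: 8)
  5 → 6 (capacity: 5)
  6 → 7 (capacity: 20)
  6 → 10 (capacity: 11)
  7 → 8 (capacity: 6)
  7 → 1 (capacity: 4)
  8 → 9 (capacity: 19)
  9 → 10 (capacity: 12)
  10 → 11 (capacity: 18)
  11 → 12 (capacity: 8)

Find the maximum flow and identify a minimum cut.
Max flow = 5, Min cut edges: (5,6)

Maximum flow: 5
Minimum cut: (5,6)
Partition: S = [0, 1, 2, 3, 4, 5], T = [6, 7, 8, 9, 10, 11, 12]

Max-flow min-cut theorem verified: both equal 5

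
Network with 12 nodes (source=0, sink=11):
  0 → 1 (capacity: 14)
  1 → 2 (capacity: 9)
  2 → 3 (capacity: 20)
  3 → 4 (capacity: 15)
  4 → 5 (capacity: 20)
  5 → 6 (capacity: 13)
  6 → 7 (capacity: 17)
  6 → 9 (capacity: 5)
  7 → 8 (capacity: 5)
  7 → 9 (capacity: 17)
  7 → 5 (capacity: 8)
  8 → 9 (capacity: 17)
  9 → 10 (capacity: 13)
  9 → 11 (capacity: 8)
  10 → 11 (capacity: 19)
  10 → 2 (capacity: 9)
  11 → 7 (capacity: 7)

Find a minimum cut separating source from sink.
Min cut value = 9, edges: (1,2)

Min cut value: 9
Partition: S = [0, 1], T = [2, 3, 4, 5, 6, 7, 8, 9, 10, 11]
Cut edges: (1,2)

By max-flow min-cut theorem, max flow = min cut = 9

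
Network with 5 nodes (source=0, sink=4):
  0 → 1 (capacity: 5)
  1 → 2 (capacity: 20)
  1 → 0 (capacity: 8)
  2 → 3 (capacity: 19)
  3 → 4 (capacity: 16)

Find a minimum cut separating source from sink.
Min cut value = 5, edges: (0,1)

Min cut value: 5
Partition: S = [0], T = [1, 2, 3, 4]
Cut edges: (0,1)

By max-flow min-cut theorem, max flow = min cut = 5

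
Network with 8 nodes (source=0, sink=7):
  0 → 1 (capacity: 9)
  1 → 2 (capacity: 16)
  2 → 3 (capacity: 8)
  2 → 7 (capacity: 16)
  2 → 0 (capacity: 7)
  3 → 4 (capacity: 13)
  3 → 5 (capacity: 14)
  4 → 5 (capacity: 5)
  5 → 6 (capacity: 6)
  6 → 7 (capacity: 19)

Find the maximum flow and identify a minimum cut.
Max flow = 9, Min cut edges: (0,1)

Maximum flow: 9
Minimum cut: (0,1)
Partition: S = [0], T = [1, 2, 3, 4, 5, 6, 7]

Max-flow min-cut theorem verified: both equal 9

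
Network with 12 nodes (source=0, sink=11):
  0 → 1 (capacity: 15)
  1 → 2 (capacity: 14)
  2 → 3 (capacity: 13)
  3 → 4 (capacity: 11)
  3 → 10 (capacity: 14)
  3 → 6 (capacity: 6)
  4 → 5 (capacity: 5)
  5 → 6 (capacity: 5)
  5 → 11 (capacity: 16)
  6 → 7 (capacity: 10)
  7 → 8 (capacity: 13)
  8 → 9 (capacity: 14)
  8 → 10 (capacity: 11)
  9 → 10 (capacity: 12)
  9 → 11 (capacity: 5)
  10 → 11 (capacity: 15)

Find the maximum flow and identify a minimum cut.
Max flow = 13, Min cut edges: (2,3)

Maximum flow: 13
Minimum cut: (2,3)
Partition: S = [0, 1, 2], T = [3, 4, 5, 6, 7, 8, 9, 10, 11]

Max-flow min-cut theorem verified: both equal 13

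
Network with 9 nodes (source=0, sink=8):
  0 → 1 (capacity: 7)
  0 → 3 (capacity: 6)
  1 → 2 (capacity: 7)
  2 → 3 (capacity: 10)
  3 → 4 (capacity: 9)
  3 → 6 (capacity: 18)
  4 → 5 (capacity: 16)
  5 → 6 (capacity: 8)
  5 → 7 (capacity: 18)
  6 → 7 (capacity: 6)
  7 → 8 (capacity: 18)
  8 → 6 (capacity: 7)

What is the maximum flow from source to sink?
Maximum flow = 13

Max flow: 13

Flow assignment:
  0 → 1: 7/7
  0 → 3: 6/6
  1 → 2: 7/7
  2 → 3: 7/10
  3 → 4: 7/9
  3 → 6: 6/18
  4 → 5: 7/16
  5 → 7: 7/18
  6 → 7: 6/6
  7 → 8: 13/18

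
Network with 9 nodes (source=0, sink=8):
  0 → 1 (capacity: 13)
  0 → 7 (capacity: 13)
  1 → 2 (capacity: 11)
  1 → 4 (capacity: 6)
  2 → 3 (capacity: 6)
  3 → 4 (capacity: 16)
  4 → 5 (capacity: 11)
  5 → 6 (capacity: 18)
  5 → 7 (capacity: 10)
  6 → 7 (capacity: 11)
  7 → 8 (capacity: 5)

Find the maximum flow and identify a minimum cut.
Max flow = 5, Min cut edges: (7,8)

Maximum flow: 5
Minimum cut: (7,8)
Partition: S = [0, 1, 2, 3, 4, 5, 6, 7], T = [8]

Max-flow min-cut theorem verified: both equal 5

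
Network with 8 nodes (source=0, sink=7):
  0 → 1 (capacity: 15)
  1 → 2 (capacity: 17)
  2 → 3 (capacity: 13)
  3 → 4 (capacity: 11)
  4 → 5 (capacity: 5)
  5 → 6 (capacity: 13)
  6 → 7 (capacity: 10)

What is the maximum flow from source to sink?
Maximum flow = 5

Max flow: 5

Flow assignment:
  0 → 1: 5/15
  1 → 2: 5/17
  2 → 3: 5/13
  3 → 4: 5/11
  4 → 5: 5/5
  5 → 6: 5/13
  6 → 7: 5/10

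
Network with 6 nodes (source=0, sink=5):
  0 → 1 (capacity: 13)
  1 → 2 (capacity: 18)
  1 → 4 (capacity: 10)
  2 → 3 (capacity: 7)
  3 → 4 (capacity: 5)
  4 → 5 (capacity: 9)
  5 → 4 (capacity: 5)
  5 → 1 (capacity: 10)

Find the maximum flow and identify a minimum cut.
Max flow = 9, Min cut edges: (4,5)

Maximum flow: 9
Minimum cut: (4,5)
Partition: S = [0, 1, 2, 3, 4], T = [5]

Max-flow min-cut theorem verified: both equal 9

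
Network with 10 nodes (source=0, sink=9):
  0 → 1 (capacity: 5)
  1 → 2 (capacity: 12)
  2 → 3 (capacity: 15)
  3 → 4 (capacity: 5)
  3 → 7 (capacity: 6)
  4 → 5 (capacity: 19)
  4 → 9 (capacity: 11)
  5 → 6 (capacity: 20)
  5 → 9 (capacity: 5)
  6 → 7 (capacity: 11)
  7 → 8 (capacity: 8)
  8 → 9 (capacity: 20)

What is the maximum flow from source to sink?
Maximum flow = 5

Max flow: 5

Flow assignment:
  0 → 1: 5/5
  1 → 2: 5/12
  2 → 3: 5/15
  3 → 4: 5/5
  4 → 9: 5/11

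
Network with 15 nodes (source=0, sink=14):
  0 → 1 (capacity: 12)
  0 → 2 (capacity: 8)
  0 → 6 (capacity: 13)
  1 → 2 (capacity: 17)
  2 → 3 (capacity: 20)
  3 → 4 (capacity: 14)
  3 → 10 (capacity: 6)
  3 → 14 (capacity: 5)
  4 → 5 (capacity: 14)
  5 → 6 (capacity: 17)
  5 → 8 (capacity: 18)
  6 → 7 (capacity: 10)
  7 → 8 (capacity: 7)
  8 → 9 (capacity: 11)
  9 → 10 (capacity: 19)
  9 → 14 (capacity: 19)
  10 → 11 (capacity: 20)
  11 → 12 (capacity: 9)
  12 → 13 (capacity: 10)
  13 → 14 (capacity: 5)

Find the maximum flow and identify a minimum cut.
Max flow = 21, Min cut edges: (3,14), (8,9), (13,14)

Maximum flow: 21
Minimum cut: (3,14), (8,9), (13,14)
Partition: S = [0, 1, 2, 3, 4, 5, 6, 7, 8, 10, 11, 12, 13], T = [9, 14]

Max-flow min-cut theorem verified: both equal 21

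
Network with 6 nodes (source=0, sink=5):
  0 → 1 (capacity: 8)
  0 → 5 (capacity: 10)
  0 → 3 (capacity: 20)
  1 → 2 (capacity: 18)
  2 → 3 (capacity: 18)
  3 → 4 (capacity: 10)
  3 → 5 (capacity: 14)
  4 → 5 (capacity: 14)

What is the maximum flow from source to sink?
Maximum flow = 34

Max flow: 34

Flow assignment:
  0 → 1: 4/8
  0 → 5: 10/10
  0 → 3: 20/20
  1 → 2: 4/18
  2 → 3: 4/18
  3 → 4: 10/10
  3 → 5: 14/14
  4 → 5: 10/14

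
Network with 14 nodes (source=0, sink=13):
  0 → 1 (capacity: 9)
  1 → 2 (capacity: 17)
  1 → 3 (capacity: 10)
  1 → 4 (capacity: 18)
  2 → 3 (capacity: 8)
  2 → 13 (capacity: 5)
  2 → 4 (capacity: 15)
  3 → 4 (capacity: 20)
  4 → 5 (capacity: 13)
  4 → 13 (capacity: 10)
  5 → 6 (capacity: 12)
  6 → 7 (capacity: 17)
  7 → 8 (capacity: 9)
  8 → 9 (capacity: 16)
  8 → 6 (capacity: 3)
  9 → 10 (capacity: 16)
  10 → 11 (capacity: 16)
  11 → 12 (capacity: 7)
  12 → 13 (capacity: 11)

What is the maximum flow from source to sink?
Maximum flow = 9

Max flow: 9

Flow assignment:
  0 → 1: 9/9
  1 → 2: 9/17
  2 → 13: 5/5
  2 → 4: 4/15
  4 → 13: 4/10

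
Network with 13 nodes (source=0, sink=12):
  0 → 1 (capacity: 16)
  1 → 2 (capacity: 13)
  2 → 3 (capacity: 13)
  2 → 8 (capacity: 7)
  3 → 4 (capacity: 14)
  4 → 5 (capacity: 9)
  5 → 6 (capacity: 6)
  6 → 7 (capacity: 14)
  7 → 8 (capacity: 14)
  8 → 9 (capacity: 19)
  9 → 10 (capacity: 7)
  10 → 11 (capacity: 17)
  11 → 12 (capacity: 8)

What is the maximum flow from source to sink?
Maximum flow = 7

Max flow: 7

Flow assignment:
  0 → 1: 7/16
  1 → 2: 7/13
  2 → 3: 6/13
  2 → 8: 1/7
  3 → 4: 6/14
  4 → 5: 6/9
  5 → 6: 6/6
  6 → 7: 6/14
  7 → 8: 6/14
  8 → 9: 7/19
  9 → 10: 7/7
  10 → 11: 7/17
  11 → 12: 7/8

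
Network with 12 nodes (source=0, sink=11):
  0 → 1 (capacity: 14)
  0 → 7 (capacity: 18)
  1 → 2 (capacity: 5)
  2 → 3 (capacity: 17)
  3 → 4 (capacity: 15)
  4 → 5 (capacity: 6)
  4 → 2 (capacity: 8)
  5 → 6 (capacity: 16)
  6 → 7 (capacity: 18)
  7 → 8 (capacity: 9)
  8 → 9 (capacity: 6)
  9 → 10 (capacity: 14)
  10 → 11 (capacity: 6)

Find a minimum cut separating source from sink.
Min cut value = 6, edges: (10,11)

Min cut value: 6
Partition: S = [0, 1, 2, 3, 4, 5, 6, 7, 8, 9, 10], T = [11]
Cut edges: (10,11)

By max-flow min-cut theorem, max flow = min cut = 6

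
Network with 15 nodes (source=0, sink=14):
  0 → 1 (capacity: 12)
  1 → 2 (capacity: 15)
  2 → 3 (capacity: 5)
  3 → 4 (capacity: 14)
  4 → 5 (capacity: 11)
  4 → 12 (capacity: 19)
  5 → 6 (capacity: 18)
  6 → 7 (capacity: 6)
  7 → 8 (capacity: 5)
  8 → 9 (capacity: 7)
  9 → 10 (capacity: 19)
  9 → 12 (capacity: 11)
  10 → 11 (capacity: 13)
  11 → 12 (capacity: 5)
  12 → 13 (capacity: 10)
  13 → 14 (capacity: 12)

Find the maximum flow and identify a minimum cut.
Max flow = 5, Min cut edges: (2,3)

Maximum flow: 5
Minimum cut: (2,3)
Partition: S = [0, 1, 2], T = [3, 4, 5, 6, 7, 8, 9, 10, 11, 12, 13, 14]

Max-flow min-cut theorem verified: both equal 5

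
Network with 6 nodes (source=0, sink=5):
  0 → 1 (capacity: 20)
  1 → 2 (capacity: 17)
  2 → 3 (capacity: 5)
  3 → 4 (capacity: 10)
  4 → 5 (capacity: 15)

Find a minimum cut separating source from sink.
Min cut value = 5, edges: (2,3)

Min cut value: 5
Partition: S = [0, 1, 2], T = [3, 4, 5]
Cut edges: (2,3)

By max-flow min-cut theorem, max flow = min cut = 5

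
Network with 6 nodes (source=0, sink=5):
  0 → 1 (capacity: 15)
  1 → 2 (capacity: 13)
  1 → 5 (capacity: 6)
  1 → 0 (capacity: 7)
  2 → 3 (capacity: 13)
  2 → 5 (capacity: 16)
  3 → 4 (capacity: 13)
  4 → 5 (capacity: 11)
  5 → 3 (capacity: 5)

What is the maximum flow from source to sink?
Maximum flow = 15

Max flow: 15

Flow assignment:
  0 → 1: 15/15
  1 → 2: 9/13
  1 → 5: 6/6
  2 → 5: 9/16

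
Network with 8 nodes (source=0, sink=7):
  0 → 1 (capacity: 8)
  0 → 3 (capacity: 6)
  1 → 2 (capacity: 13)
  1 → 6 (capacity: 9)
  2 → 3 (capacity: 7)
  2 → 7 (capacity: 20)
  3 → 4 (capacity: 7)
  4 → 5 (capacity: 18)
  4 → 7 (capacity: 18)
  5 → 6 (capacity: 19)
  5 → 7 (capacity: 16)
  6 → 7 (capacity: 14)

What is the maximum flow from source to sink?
Maximum flow = 14

Max flow: 14

Flow assignment:
  0 → 1: 8/8
  0 → 3: 6/6
  1 → 2: 8/13
  2 → 7: 8/20
  3 → 4: 6/7
  4 → 7: 6/18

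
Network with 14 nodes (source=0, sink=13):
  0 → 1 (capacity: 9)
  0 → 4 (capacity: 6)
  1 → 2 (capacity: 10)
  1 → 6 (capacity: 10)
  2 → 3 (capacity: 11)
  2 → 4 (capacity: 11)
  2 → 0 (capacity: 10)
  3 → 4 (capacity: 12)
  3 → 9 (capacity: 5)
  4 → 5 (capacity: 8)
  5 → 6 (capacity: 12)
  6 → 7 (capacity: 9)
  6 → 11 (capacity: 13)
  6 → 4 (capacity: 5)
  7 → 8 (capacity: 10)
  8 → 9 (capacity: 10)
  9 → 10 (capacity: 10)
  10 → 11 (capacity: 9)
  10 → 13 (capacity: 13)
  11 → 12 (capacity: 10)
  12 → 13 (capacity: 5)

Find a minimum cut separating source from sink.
Min cut value = 15, edges: (9,10), (12,13)

Min cut value: 15
Partition: S = [0, 1, 2, 3, 4, 5, 6, 7, 8, 9, 11, 12], T = [10, 13]
Cut edges: (9,10), (12,13)

By max-flow min-cut theorem, max flow = min cut = 15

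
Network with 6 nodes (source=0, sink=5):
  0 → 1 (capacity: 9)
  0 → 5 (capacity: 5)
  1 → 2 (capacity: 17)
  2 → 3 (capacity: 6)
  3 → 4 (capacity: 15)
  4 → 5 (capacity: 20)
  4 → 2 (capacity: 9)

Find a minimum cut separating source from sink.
Min cut value = 11, edges: (0,5), (2,3)

Min cut value: 11
Partition: S = [0, 1, 2], T = [3, 4, 5]
Cut edges: (0,5), (2,3)

By max-flow min-cut theorem, max flow = min cut = 11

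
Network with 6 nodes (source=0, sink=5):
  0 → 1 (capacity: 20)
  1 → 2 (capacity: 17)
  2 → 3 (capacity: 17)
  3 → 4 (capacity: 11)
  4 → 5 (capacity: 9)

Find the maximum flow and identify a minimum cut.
Max flow = 9, Min cut edges: (4,5)

Maximum flow: 9
Minimum cut: (4,5)
Partition: S = [0, 1, 2, 3, 4], T = [5]

Max-flow min-cut theorem verified: both equal 9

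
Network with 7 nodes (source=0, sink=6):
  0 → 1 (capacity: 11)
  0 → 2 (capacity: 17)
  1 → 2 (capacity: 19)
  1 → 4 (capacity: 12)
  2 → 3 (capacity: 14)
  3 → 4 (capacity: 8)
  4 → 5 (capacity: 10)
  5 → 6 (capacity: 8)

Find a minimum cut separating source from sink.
Min cut value = 8, edges: (5,6)

Min cut value: 8
Partition: S = [0, 1, 2, 3, 4, 5], T = [6]
Cut edges: (5,6)

By max-flow min-cut theorem, max flow = min cut = 8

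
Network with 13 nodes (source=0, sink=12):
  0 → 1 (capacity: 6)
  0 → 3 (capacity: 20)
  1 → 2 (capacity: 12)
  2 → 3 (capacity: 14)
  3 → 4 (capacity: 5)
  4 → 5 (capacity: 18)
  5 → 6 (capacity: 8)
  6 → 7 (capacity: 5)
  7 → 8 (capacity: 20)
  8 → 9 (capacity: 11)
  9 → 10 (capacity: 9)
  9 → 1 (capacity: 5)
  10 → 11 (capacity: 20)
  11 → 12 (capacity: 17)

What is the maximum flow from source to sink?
Maximum flow = 5

Max flow: 5

Flow assignment:
  0 → 1: 5/6
  1 → 2: 5/12
  2 → 3: 5/14
  3 → 4: 5/5
  4 → 5: 5/18
  5 → 6: 5/8
  6 → 7: 5/5
  7 → 8: 5/20
  8 → 9: 5/11
  9 → 10: 5/9
  10 → 11: 5/20
  11 → 12: 5/17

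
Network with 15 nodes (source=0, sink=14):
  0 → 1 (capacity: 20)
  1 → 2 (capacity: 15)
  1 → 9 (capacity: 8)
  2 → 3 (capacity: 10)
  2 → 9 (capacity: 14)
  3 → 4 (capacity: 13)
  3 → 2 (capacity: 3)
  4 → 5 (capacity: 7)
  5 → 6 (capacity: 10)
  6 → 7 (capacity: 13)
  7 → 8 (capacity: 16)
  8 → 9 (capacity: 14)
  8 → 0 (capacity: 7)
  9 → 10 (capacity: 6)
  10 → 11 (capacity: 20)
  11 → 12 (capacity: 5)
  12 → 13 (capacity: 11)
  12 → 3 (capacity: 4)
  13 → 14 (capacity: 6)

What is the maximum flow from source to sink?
Maximum flow = 5

Max flow: 5

Flow assignment:
  0 → 1: 5/20
  1 → 9: 5/8
  9 → 10: 5/6
  10 → 11: 5/20
  11 → 12: 5/5
  12 → 13: 5/11
  13 → 14: 5/6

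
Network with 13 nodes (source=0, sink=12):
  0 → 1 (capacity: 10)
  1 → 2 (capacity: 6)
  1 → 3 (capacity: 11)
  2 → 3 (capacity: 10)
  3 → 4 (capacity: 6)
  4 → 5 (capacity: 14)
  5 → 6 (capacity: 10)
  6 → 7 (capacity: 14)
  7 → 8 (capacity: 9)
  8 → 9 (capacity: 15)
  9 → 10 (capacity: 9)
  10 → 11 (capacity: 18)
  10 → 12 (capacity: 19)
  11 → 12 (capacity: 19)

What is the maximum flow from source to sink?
Maximum flow = 6

Max flow: 6

Flow assignment:
  0 → 1: 6/10
  1 → 3: 6/11
  3 → 4: 6/6
  4 → 5: 6/14
  5 → 6: 6/10
  6 → 7: 6/14
  7 → 8: 6/9
  8 → 9: 6/15
  9 → 10: 6/9
  10 → 12: 6/19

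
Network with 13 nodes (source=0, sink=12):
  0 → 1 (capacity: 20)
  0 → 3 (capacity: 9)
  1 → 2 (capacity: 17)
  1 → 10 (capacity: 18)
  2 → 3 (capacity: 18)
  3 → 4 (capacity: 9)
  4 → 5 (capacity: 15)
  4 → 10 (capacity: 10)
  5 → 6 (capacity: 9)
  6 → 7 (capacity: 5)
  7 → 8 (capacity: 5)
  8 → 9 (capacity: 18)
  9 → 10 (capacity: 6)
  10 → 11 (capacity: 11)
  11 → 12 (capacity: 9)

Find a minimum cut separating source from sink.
Min cut value = 9, edges: (11,12)

Min cut value: 9
Partition: S = [0, 1, 2, 3, 4, 5, 6, 7, 8, 9, 10, 11], T = [12]
Cut edges: (11,12)

By max-flow min-cut theorem, max flow = min cut = 9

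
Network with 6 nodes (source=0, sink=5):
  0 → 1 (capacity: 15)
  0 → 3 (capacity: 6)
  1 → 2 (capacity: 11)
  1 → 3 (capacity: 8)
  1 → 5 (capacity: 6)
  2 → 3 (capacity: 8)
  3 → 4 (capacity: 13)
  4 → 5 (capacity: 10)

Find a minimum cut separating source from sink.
Min cut value = 16, edges: (1,5), (4,5)

Min cut value: 16
Partition: S = [0, 1, 2, 3, 4], T = [5]
Cut edges: (1,5), (4,5)

By max-flow min-cut theorem, max flow = min cut = 16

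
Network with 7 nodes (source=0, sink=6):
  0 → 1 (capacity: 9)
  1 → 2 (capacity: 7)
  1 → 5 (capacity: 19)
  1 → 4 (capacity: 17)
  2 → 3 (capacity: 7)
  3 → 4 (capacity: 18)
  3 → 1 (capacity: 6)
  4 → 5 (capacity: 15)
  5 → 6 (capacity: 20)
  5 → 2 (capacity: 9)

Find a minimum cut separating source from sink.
Min cut value = 9, edges: (0,1)

Min cut value: 9
Partition: S = [0], T = [1, 2, 3, 4, 5, 6]
Cut edges: (0,1)

By max-flow min-cut theorem, max flow = min cut = 9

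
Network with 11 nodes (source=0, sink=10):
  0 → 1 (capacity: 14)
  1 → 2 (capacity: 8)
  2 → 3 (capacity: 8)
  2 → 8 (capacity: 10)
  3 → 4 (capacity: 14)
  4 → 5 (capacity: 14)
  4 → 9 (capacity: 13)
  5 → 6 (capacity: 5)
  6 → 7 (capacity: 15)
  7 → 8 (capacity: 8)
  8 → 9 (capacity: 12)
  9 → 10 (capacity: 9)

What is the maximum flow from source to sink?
Maximum flow = 8

Max flow: 8

Flow assignment:
  0 → 1: 8/14
  1 → 2: 8/8
  2 → 8: 8/10
  8 → 9: 8/12
  9 → 10: 8/9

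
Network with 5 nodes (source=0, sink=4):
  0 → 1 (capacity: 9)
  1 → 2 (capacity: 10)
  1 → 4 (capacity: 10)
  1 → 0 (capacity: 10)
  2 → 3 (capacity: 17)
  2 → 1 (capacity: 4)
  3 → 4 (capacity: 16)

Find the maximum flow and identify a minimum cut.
Max flow = 9, Min cut edges: (0,1)

Maximum flow: 9
Minimum cut: (0,1)
Partition: S = [0], T = [1, 2, 3, 4]

Max-flow min-cut theorem verified: both equal 9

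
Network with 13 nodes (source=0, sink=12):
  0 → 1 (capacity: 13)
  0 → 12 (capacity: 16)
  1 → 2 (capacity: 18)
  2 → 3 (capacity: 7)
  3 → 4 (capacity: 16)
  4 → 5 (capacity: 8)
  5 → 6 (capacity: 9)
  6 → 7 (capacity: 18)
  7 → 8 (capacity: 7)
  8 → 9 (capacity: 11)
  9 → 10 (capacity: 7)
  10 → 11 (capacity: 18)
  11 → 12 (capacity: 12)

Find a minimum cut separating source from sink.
Min cut value = 23, edges: (0,12), (9,10)

Min cut value: 23
Partition: S = [0, 1, 2, 3, 4, 5, 6, 7, 8, 9], T = [10, 11, 12]
Cut edges: (0,12), (9,10)

By max-flow min-cut theorem, max flow = min cut = 23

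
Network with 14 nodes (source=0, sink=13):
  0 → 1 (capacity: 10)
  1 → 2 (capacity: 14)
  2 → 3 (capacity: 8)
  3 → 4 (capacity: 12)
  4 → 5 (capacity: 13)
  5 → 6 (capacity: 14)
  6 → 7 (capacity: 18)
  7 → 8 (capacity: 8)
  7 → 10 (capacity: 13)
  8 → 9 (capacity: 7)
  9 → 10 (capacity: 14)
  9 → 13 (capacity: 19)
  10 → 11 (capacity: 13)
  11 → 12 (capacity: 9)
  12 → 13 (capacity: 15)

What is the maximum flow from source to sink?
Maximum flow = 8

Max flow: 8

Flow assignment:
  0 → 1: 8/10
  1 → 2: 8/14
  2 → 3: 8/8
  3 → 4: 8/12
  4 → 5: 8/13
  5 → 6: 8/14
  6 → 7: 8/18
  7 → 8: 7/8
  7 → 10: 1/13
  8 → 9: 7/7
  9 → 13: 7/19
  10 → 11: 1/13
  11 → 12: 1/9
  12 → 13: 1/15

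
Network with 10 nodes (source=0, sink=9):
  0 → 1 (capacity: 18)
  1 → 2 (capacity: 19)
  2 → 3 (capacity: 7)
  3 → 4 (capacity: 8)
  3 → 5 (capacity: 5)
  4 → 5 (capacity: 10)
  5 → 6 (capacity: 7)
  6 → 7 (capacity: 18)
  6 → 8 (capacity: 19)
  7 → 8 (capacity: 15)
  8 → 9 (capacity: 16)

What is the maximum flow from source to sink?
Maximum flow = 7

Max flow: 7

Flow assignment:
  0 → 1: 7/18
  1 → 2: 7/19
  2 → 3: 7/7
  3 → 4: 2/8
  3 → 5: 5/5
  4 → 5: 2/10
  5 → 6: 7/7
  6 → 8: 7/19
  8 → 9: 7/16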